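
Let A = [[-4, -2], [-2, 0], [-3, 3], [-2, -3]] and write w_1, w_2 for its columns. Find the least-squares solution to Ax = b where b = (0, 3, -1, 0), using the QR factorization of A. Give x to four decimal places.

w_1 = (-4, -2, -3, -2); ‖w_1‖ = 5.7446, so e_1 = (-0.6963, -0.3482, -0.5222, -0.3482).
e_1·w_2 = (-0.6963)·(-2) + (-0.3482)·0 + (-0.5222)·3 + (-0.3482)·(-3) = 0.8704.
u_2 = w_2 − 0.8704·e_1 = (-1.3939, 0.3030, 3.4545, -2.6970).
‖u_2‖ = 4.6090, so e_2 = (-0.3024, 0.0657, 0.7495, -0.5852).
Qᵀb = (-0.5222, -0.5523).
Back-substitute: x_2 = -0.5523/4.6090 = -0.1198.
x_1 = (-0.5222 − 0.8704·(-0.1198))/5.7446 = -0.0728.

x = (-0.0728, -0.1198)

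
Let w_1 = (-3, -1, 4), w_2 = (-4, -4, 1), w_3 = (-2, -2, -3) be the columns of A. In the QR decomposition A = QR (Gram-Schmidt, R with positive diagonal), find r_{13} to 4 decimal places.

e_1 = w_1/‖w_1‖ = (-3, -1, 4)/5.0990 = (-0.5883, -0.1961, 0.7845).
r_{13} = e_1·w_3 = -0.7845.

r_{13} = -0.7845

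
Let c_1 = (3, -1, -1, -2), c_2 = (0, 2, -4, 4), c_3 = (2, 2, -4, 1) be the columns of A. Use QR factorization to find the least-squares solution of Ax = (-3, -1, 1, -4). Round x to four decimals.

x = (-1.1026, -1.5128, 1.0769)

c_1 = (3, -1, -1, -2); ‖c_1‖ = 3.8730, so e_1 = (0.7746, -0.2582, -0.2582, -0.5164).
e_1·c_2 = 0.7746·0 + (-0.2582)·2 + (-0.2582)·(-4) + (-0.5164)·4 = -1.5492.
u_2 = c_2 + 1.5492·e_1 = (1.2000, 1.6000, -4.4000, 3.2000).
‖u_2‖ = 5.7966, so e_2 = (0.2070, 0.2760, -0.7591, 0.5521).
e_1·c_3 = 0.7746·2 + (-0.2582)·2 + (-0.2582)·(-4) + (-0.5164)·1 = 1.5492; e_2·c_3 = 0.2070·2 + 0.2760·2 + (-0.7591)·(-4) + 0.5521·1 = 4.5544.
u_3 = c_3 − 1.5492·e_1 − 4.5544·e_2 = (-0.1429, 1.1429, -0.1429, -0.7143).
‖u_3‖ = 1.3628, so e_3 = (-0.1048, 0.8386, -0.1048, -0.5241).
Qᵀb = (-0.2582, -3.8644, 1.4676).
Back-substitute: x_3 = 1.4676/1.3628 = 1.0769.
x_2 = (-3.8644 − 4.5544·1.0769)/5.7966 = -1.5128.
x_1 = (-0.2582 + 1.5492·(-1.5128) − 1.5492·1.0769)/3.8730 = -1.1026.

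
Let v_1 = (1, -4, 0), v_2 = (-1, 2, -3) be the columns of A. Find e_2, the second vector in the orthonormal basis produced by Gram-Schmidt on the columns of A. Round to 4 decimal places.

v_1 = (1, -4, 0); ‖v_1‖ = 4.1231, so e_1 = (0.2425, -0.9701, 0.0000).
e_1·v_2 = 0.2425·(-1) + (-0.9701)·2 + 0.0000·(-3) = -2.1828.
u_2 = v_2 + 2.1828·e_1 = (-0.4706, -0.1176, -3.0000).
‖u_2‖ = 3.0390, so e_2 = (-0.1549, -0.0387, -0.9872).

e_2 = (-0.1549, -0.0387, -0.9872)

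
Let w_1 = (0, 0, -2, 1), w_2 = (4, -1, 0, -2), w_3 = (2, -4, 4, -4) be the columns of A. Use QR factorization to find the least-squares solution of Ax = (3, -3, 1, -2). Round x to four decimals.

x = (0.8485, 0.3939, 0.6212)

w_1 = (0, 0, -2, 1); ‖w_1‖ = 2.2361, so e_1 = (0.0000, 0.0000, -0.8944, 0.4472).
e_1·w_2 = 0.0000·4 + 0.0000·(-1) + (-0.8944)·0 + 0.4472·(-2) = -0.8944.
u_2 = w_2 + 0.8944·e_1 = (4.0000, -1.0000, -0.8000, -1.6000).
‖u_2‖ = 4.4944, so e_2 = (0.8900, -0.2225, -0.1780, -0.3560).
e_1·w_3 = 0.0000·2 + 0.0000·(-4) + (-0.8944)·4 + 0.4472·(-4) = -5.3666; e_2·w_3 = 0.8900·2 + (-0.2225)·(-4) + (-0.1780)·4 + (-0.3560)·(-4) = 3.3820.
u_3 = w_3 + 5.3666·e_1 − 3.3820·e_2 = (-1.0099, -3.2475, -0.1980, -0.3960).
‖u_3‖ = 3.4296, so e_3 = (-0.2945, -0.9469, -0.0577, -0.1155).
Qᵀb = (-1.7889, 3.8714, 2.1305).
Back-substitute: x_3 = 2.1305/3.4296 = 0.6212.
x_2 = (3.8714 − 3.3820·0.6212)/4.4944 = 0.3939.
x_1 = (-1.7889 + 0.8944·0.3939 + 5.3666·0.6212)/2.2361 = 0.8485.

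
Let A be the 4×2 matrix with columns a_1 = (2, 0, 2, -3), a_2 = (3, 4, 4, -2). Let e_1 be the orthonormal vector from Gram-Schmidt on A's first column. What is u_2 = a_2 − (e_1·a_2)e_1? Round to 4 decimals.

e_1 = a_1/‖a_1‖ = (2, 0, 2, -3)/4.1231 = (0.4851, 0.0000, 0.4851, -0.7276).
r_{12} = e_1·a_2 = 4.8507.
u_2 = a_2 − 4.8507·e_1 = (0.6471, 4.0000, 1.6471, 1.5294).

u_2 = (0.6471, 4.0000, 1.6471, 1.5294)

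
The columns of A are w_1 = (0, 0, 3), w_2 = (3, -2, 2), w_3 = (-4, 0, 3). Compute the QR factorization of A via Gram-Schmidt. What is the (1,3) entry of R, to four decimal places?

r_{13} = 3.0000

q_1 = w_1/‖w_1‖ = (0, 0, 3)/3.0000 = (0.0000, 0.0000, 1.0000).
r_{13} = q_1·w_3 = 3.0000.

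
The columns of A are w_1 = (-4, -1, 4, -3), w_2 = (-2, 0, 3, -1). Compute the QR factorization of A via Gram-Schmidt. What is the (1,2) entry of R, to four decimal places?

w_1 = (-4, -1, 4, -3); ‖w_1‖ = 6.4807, so q_1 = (-0.6172, -0.1543, 0.6172, -0.4629).
r_{12} = q_1·w_2 = 3.5490.

r_{12} = 3.5490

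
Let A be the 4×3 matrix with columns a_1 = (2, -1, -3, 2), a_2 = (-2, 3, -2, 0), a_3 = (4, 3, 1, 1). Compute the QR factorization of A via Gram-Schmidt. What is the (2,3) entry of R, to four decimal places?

r_{23} = -0.1889

a_1 = (2, -1, -3, 2); ‖a_1‖ = 4.2426, so e_1 = (0.4714, -0.2357, -0.7071, 0.4714).
e_1·a_2 = 0.4714·(-2) + (-0.2357)·3 + (-0.7071)·(-2) + 0.4714·0 = -0.2357.
u_2 = a_2 + 0.2357·e_1 = (-1.8889, 2.9444, -2.1667, 0.1111).
‖u_2‖ = 4.1164, so e_2 = (-0.4589, 0.7153, -0.5264, 0.0270).
r_{23} = e_2·a_3 = -0.1889.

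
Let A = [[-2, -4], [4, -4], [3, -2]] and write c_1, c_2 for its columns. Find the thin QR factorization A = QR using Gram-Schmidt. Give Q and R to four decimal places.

Q = [[-0.3714, -0.9183], [0.7428, -0.3826], [0.5571, -0.1020]], R = [[5.3852, -2.5997], [0.0000, 5.4075]]

c_1 = (-2, 4, 3); ‖c_1‖ = 5.3852, so q_1 = (-0.3714, 0.7428, 0.5571).
q_1·c_2 = (-0.3714)·(-4) + 0.7428·(-4) + 0.5571·(-2) = -2.5997.
u_2 = c_2 + 2.5997·q_1 = (-4.9655, -2.0690, -0.5517).
‖u_2‖ = 5.4075, so q_2 = (-0.9183, -0.3826, -0.1020).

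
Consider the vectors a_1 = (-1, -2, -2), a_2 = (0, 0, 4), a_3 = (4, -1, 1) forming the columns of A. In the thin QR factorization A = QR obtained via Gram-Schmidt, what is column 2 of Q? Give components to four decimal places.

e_2 = (-0.2981, -0.5963, 0.7454)

a_1 = (-1, -2, -2); ‖a_1‖ = 3.0000, so e_1 = (-0.3333, -0.6667, -0.6667).
e_1·a_2 = (-0.3333)·0 + (-0.6667)·0 + (-0.6667)·4 = -2.6667.
u_2 = a_2 + 2.6667·e_1 = (-0.8889, -1.7778, 2.2222).
‖u_2‖ = 2.9814, so e_2 = (-0.2981, -0.5963, 0.7454).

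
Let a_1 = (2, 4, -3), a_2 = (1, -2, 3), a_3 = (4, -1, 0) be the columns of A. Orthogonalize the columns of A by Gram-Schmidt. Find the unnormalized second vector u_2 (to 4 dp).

u_2 = (2.0345, 0.0690, 1.4483)

a_1 = (2, 4, -3); ‖a_1‖ = 5.3852, so e_1 = (0.3714, 0.7428, -0.5571).
e_1·a_2 = 0.3714·1 + 0.7428·(-2) + (-0.5571)·3 = -2.7854.
u_2 = a_2 + 2.7854·e_1 = (2.0345, 0.0690, 1.4483).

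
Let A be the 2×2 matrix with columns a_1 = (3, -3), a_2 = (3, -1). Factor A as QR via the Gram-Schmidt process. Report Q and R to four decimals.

Q = [[0.7071, 0.7071], [-0.7071, 0.7071]], R = [[4.2426, 2.8284], [0.0000, 1.4142]]

q_1 = a_1/‖a_1‖ = (3, -3)/4.2426 = (0.7071, -0.7071).
r_{12} = q_1·a_2 = 2.8284.
u_2 = a_2 − 2.8284·q_1 = (1.0000, 1.0000).
‖u_2‖ = 1.4142, so q_2 = (0.7071, 0.7071).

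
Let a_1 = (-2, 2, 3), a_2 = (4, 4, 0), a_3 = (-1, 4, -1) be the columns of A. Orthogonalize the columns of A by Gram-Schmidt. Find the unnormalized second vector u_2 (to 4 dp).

a_1 = (-2, 2, 3); ‖a_1‖ = 4.1231, so q_1 = (-0.4851, 0.4851, 0.7276).
q_1·a_2 = (-0.4851)·4 + 0.4851·4 + 0.7276·0 = 0.0000.
u_2 = a_2 + 0.0000·q_1 = (4.0000, 4.0000, 0.0000).

u_2 = (4.0000, 4.0000, 0.0000)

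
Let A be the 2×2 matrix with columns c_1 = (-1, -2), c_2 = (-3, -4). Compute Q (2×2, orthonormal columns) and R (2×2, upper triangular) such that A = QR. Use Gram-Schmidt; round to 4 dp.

Q = [[-0.4472, -0.8944], [-0.8944, 0.4472]], R = [[2.2361, 4.9193], [0.0000, 0.8944]]

c_1 = (-1, -2); ‖c_1‖ = 2.2361, so q_1 = (-0.4472, -0.8944).
q_1·c_2 = (-0.4472)·(-3) + (-0.8944)·(-4) = 4.9193.
u_2 = c_2 − 4.9193·q_1 = (-0.8000, 0.4000).
‖u_2‖ = 0.8944, so q_2 = (-0.8944, 0.4472).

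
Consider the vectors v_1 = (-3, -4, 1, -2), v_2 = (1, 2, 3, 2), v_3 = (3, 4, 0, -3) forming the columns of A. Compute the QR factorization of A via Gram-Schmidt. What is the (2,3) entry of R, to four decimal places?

r_{23} = -0.7156

v_1 = (-3, -4, 1, -2); ‖v_1‖ = 5.4772, so q_1 = (-0.5477, -0.7303, 0.1826, -0.3651).
q_1·v_2 = (-0.5477)·1 + (-0.7303)·2 + 0.1826·3 + (-0.3651)·2 = -2.1909.
u_2 = v_2 + 2.1909·q_1 = (-0.2000, 0.4000, 3.4000, 1.2000).
‖u_2‖ = 3.6332, so q_2 = (-0.0550, 0.1101, 0.9358, 0.3303).
r_{23} = q_2·v_3 = -0.7156.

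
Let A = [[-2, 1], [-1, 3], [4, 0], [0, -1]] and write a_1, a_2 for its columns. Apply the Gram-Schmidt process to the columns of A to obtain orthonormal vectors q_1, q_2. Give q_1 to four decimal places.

q_1 = (-0.4364, -0.2182, 0.8729, 0.0000)

a_1 = (-2, -1, 4, 0); ‖a_1‖ = 4.5826, so q_1 = (-0.4364, -0.2182, 0.8729, 0.0000).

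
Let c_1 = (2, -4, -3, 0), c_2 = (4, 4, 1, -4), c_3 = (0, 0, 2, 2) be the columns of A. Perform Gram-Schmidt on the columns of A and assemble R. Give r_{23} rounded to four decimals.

c_1 = (2, -4, -3, 0); ‖c_1‖ = 5.3852, so q_1 = (0.3714, -0.7428, -0.5571, 0.0000).
q_1·c_2 = 0.3714·4 + (-0.7428)·4 + (-0.5571)·1 + 0.0000·(-4) = -2.0426.
u_2 = c_2 + 2.0426·q_1 = (4.7586, 2.4828, -0.1379, -4.0000).
‖u_2‖ = 6.6953, so q_2 = (0.7107, 0.3708, -0.0206, -0.5974).
r_{23} = q_2·c_3 = -1.2361.

r_{23} = -1.2361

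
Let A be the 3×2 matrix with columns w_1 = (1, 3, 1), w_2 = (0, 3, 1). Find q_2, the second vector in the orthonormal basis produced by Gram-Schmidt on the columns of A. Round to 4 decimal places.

q_1 = w_1/‖w_1‖ = (1, 3, 1)/3.3166 = (0.3015, 0.9045, 0.3015).
r_{12} = q_1·w_2 = 3.0151.
u_2 = w_2 − 3.0151·q_1 = (-0.9091, 0.2727, 0.0909).
‖u_2‖ = 0.9535, so q_2 = (-0.9535, 0.2860, 0.0953).

q_2 = (-0.9535, 0.2860, 0.0953)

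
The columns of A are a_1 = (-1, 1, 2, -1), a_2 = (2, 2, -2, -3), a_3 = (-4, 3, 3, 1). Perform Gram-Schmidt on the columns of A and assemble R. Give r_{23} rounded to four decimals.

e_1 = a_1/‖a_1‖ = (-1, 1, 2, -1)/2.6458 = (-0.3780, 0.3780, 0.7559, -0.3780).
r_{12} = e_1·a_2 = -0.3780.
u_2 = a_2 + 0.3780·e_1 = (1.8571, 2.1429, -1.7143, -3.1429).
‖u_2‖ = 4.5670, so e_2 = (0.4066, 0.4692, -0.3754, -0.6882).
r_{23} = e_2·a_3 = -2.0332.

r_{23} = -2.0332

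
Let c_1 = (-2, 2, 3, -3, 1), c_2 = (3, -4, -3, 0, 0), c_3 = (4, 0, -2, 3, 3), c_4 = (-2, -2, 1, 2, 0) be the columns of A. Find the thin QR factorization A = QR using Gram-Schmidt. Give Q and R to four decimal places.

Q = [[-0.3849, 0.3415, 0.5058, -0.3978], [0.3849, -0.6050, 0.3400, -0.6004], [0.5774, -0.1171, 0.0524, 0.4028], [-0.5774, -0.6733, 0.1973, 0.4005], [0.1925, 0.2244, 0.7661, 0.3984]], R = [[5.1962, -4.4264, -3.8490, -0.5774], [0.0000, 3.7957, 0.2537, -0.9367], [0.0000, 0.0000, 4.8084, -1.2446], [0.0000, 0.0000, 0.0000, 3.2000]]

e_1 = c_1/‖c_1‖ = (-2, 2, 3, -3, 1)/5.1962 = (-0.3849, 0.3849, 0.5774, -0.5774, 0.1925).
r_{12} = e_1·c_2 = -4.4264.
u_2 = c_2 + 4.4264·e_1 = (1.2963, -2.2963, -0.4444, -2.5556, 0.8519).
‖u_2‖ = 3.7957, so e_2 = (0.3415, -0.6050, -0.1171, -0.6733, 0.2244).
r_{13} = e_1·c_3 = -3.8490; r_{23} = e_2·c_3 = 0.2537.
u_3 = c_3 + 3.8490·e_1 − 0.2537·e_2 = (2.4319, 1.6350, 0.2519, 0.9486, 3.6838).
‖u_3‖ = 4.8084, so e_3 = (0.5058, 0.3400, 0.0524, 0.1973, 0.7661).
r_{14} = e_1·c_4 = -0.5774; r_{24} = e_2·c_4 = -0.9367; r_{34} = e_3·c_4 = -1.2446.
u_4 = c_4 + 0.5774·e_1 + 0.9367·e_2 + 1.2446·e_3 = (-1.2728, -1.9213, 1.2889, 1.2815, 1.2748).
‖u_4‖ = 3.2000, so e_4 = (-0.3978, -0.6004, 0.4028, 0.4005, 0.3984).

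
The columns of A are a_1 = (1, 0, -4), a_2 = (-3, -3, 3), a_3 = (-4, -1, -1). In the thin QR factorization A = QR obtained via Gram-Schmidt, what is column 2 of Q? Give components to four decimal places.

e_2 = (-0.5708, -0.8086, -0.1427)

a_1 = (1, 0, -4); ‖a_1‖ = 4.1231, so e_1 = (0.2425, 0.0000, -0.9701).
e_1·a_2 = 0.2425·(-3) + 0.0000·(-3) + (-0.9701)·3 = -3.6380.
u_2 = a_2 + 3.6380·e_1 = (-2.1176, -3.0000, -0.5294).
‖u_2‖ = 3.7101, so e_2 = (-0.5708, -0.8086, -0.1427).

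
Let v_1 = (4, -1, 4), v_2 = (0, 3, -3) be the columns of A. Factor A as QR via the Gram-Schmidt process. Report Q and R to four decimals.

Q = [[0.6963, 0.5437], [-0.1741, 0.7612], [0.6963, -0.3534]], R = [[5.7446, -2.6112], [0.0000, 3.3439]]

v_1 = (4, -1, 4); ‖v_1‖ = 5.7446, so e_1 = (0.6963, -0.1741, 0.6963).
e_1·v_2 = 0.6963·0 + (-0.1741)·3 + 0.6963·(-3) = -2.6112.
u_2 = v_2 + 2.6112·e_1 = (1.8182, 2.5455, -1.1818).
‖u_2‖ = 3.3439, so e_2 = (0.5437, 0.7612, -0.3534).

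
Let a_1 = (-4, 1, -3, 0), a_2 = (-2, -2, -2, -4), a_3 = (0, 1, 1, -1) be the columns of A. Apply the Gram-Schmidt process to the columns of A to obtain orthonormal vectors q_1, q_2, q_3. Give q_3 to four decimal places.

q_3 = (-0.1798, 0.7030, 0.4741, -0.4986)

a_1 = (-4, 1, -3, 0); ‖a_1‖ = 5.0990, so q_1 = (-0.7845, 0.1961, -0.5883, 0.0000).
q_1·a_2 = (-0.7845)·(-2) + 0.1961·(-2) + (-0.5883)·(-2) + 0.0000·(-4) = 2.3534.
u_2 = a_2 − 2.3534·q_1 = (-0.1538, -2.4615, -0.6154, -4.0000).
‖u_2‖ = 4.7394, so q_2 = (-0.0325, -0.5194, -0.1298, -0.8440).
q_1·a_3 = (-0.7845)·0 + 0.1961·1 + (-0.5883)·1 + 0.0000·(-1) = -0.3922; q_2·a_3 = (-0.0325)·0 + (-0.5194)·1 + (-0.1298)·1 + (-0.8440)·(-1) = 0.1948.
u_3 = a_3 + 0.3922·q_1 − 0.1948·q_2 = (-0.3014, 1.1781, 0.7945, -0.8356).
‖u_3‖ = 1.6758, so q_3 = (-0.1798, 0.7030, 0.4741, -0.4986).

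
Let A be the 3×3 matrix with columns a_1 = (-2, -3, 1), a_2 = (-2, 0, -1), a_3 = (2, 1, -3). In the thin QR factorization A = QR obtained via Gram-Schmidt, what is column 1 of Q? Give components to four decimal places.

q_1 = a_1/‖a_1‖ = (-2, -3, 1)/3.7417 = (-0.5345, -0.8018, 0.2673).

q_1 = (-0.5345, -0.8018, 0.2673)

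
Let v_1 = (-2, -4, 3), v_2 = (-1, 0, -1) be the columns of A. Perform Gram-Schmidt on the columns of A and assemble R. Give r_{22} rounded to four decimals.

r_{22} = 1.4020

q_1 = v_1/‖v_1‖ = (-2, -4, 3)/5.3852 = (-0.3714, -0.7428, 0.5571).
r_{12} = q_1·v_2 = -0.1857.
u_2 = v_2 + 0.1857·q_1 = (-1.0690, -0.1379, -0.8966).
r_{22} = ‖u_2‖ = 1.4020.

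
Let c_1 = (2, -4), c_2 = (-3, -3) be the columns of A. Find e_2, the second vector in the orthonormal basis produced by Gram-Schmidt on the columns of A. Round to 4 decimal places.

e_2 = (-0.8944, -0.4472)

c_1 = (2, -4); ‖c_1‖ = 4.4721, so e_1 = (0.4472, -0.8944).
e_1·c_2 = 0.4472·(-3) + (-0.8944)·(-3) = 1.3416.
u_2 = c_2 − 1.3416·e_1 = (-3.6000, -1.8000).
‖u_2‖ = 4.0249, so e_2 = (-0.8944, -0.4472).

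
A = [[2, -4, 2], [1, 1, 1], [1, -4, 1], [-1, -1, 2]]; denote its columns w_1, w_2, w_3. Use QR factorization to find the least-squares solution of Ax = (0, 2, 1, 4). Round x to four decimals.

x = (-0.7576, 0.2727, 1.7576)

e_1 = w_1/‖w_1‖ = (2, 1, 1, -1)/2.6458 = (0.7559, 0.3780, 0.3780, -0.3780).
r_{12} = e_1·w_2 = -3.7796.
u_2 = w_2 + 3.7796·e_1 = (-1.1429, 2.4286, -2.5714, -2.4286).
‖u_2‖ = 4.4401, so e_2 = (-0.2574, 0.5470, -0.5791, -0.5470).
r_{13} = e_1·w_3 = 1.5119; r_{23} = e_2·w_3 = -1.6409.
u_3 = w_3 − 1.5119·e_1 + 1.6409·e_2 = (0.4348, 1.3261, -0.5217, 1.6739).
‖u_3‖ = 2.2409, so e_3 = (0.1940, 0.5918, -0.2328, 0.7470).
Qᵀb = (-0.3780, -1.6731, 3.9386).
Back-substitute: x_3 = 3.9386/2.2409 = 1.7576.
x_2 = (-1.6731 + 1.6409·1.7576)/4.4401 = 0.2727.
x_1 = (-0.3780 + 3.7796·0.2727 − 1.5119·1.7576)/2.6458 = -0.7576.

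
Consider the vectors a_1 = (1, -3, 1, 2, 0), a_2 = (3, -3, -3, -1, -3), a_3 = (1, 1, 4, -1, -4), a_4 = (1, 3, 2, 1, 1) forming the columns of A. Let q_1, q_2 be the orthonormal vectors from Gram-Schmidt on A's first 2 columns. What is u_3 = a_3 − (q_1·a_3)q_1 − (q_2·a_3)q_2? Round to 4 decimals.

q_1 = a_1/‖a_1‖ = (1, -3, 1, 2, 0)/3.8730 = (0.2582, -0.7746, 0.2582, 0.5164, 0.0000).
r_{12} = q_1·a_2 = 1.8074.
u_2 = a_2 − 1.8074·q_1 = (2.5333, -1.6000, -3.4667, -1.9333, -3.0000).
‖u_2‖ = 5.8080, so q_2 = (0.4362, -0.2755, -0.5969, -0.3329, -0.5165).
r_{13} = q_1·a_3 = 0.0000; r_{23} = q_2·a_3 = 0.1722.
u_3 = a_3 + 0.0000·q_1 − 0.1722·q_2 = (0.9249, 1.0474, 4.1028, -0.9427, -3.9111).

u_3 = (0.9249, 1.0474, 4.1028, -0.9427, -3.9111)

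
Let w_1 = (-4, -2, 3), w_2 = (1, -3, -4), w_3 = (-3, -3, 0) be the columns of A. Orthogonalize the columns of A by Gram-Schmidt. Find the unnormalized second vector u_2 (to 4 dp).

q_1 = w_1/‖w_1‖ = (-4, -2, 3)/5.3852 = (-0.7428, -0.3714, 0.5571).
r_{12} = q_1·w_2 = -1.8570.
u_2 = w_2 + 1.8570·q_1 = (-0.3793, -3.6897, -2.9655).

u_2 = (-0.3793, -3.6897, -2.9655)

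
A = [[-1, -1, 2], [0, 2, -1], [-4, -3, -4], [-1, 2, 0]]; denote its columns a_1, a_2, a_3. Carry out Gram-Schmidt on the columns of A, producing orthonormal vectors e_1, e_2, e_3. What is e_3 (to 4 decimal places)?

a_1 = (-1, 0, -4, -1); ‖a_1‖ = 4.2426, so e_1 = (-0.2357, 0.0000, -0.9428, -0.2357).
e_1·a_2 = (-0.2357)·(-1) + 0.0000·2 + (-0.9428)·(-3) + (-0.2357)·2 = 2.5927.
u_2 = a_2 − 2.5927·e_1 = (-0.3889, 2.0000, -0.5556, 2.6111).
‖u_2‖ = 3.3582, so e_2 = (-0.1158, 0.5956, -0.1654, 0.7775).
e_1·a_3 = (-0.2357)·2 + 0.0000·(-1) + (-0.9428)·(-4) + (-0.2357)·0 = 3.2998; e_2·a_3 = (-0.1158)·2 + 0.5956·(-1) + (-0.1654)·(-4) + 0.7775·0 = -0.1654.
u_3 = a_3 − 3.2998·e_1 + 0.1654·e_2 = (2.7586, -0.9015, -0.9163, 0.9064).
‖u_3‖ = 3.1755, so e_3 = (0.8687, -0.2839, -0.2885, 0.2854).

e_3 = (0.8687, -0.2839, -0.2885, 0.2854)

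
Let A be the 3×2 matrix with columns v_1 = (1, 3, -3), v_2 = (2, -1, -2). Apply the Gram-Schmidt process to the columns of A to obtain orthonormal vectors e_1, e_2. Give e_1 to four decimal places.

e_1 = (0.2294, 0.6882, -0.6882)

v_1 = (1, 3, -3); ‖v_1‖ = 4.3589, so e_1 = (0.2294, 0.6882, -0.6882).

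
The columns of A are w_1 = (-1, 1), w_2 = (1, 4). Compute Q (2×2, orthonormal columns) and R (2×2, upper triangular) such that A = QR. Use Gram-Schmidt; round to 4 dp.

w_1 = (-1, 1); ‖w_1‖ = 1.4142, so q_1 = (-0.7071, 0.7071).
q_1·w_2 = (-0.7071)·1 + 0.7071·4 = 2.1213.
u_2 = w_2 − 2.1213·q_1 = (2.5000, 2.5000).
‖u_2‖ = 3.5355, so q_2 = (0.7071, 0.7071).

Q = [[-0.7071, 0.7071], [0.7071, 0.7071]], R = [[1.4142, 2.1213], [0.0000, 3.5355]]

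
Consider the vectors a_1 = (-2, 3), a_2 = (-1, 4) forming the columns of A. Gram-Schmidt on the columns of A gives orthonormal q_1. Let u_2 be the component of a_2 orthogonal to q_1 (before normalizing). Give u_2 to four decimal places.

u_2 = (1.1538, 0.7692)

a_1 = (-2, 3); ‖a_1‖ = 3.6056, so q_1 = (-0.5547, 0.8321).
q_1·a_2 = (-0.5547)·(-1) + 0.8321·4 = 3.8829.
u_2 = a_2 − 3.8829·q_1 = (1.1538, 0.7692).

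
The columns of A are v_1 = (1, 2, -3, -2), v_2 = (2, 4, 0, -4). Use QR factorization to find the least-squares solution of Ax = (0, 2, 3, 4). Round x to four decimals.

x = (-1.0000, 0.2778)

q_1 = v_1/‖v_1‖ = (1, 2, -3, -2)/4.2426 = (0.2357, 0.4714, -0.7071, -0.4714).
r_{12} = q_1·v_2 = 4.2426.
u_2 = v_2 − 4.2426·q_1 = (1.0000, 2.0000, 3.0000, -2.0000).
‖u_2‖ = 4.2426, so q_2 = (0.2357, 0.4714, 0.7071, -0.4714).
Qᵀb = (-3.0641, 1.1785).
Back-substitute: x_2 = 1.1785/4.2426 = 0.2778.
x_1 = (-3.0641 − 4.2426·0.2778)/4.2426 = -1.0000.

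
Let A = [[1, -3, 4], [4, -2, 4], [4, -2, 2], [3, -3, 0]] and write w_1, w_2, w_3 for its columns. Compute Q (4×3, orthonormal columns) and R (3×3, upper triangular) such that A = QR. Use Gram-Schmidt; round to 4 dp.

w_1 = (1, 4, 4, 3); ‖w_1‖ = 6.4807, so e_1 = (0.1543, 0.6172, 0.6172, 0.4629).
e_1·w_2 = 0.1543·(-3) + 0.6172·(-2) + 0.6172·(-2) + 0.4629·(-3) = -4.3205.
u_2 = w_2 + 4.3205·e_1 = (-2.3333, 0.6667, 0.6667, -1.0000).
‖u_2‖ = 2.7080, so e_2 = (-0.8616, 0.2462, 0.2462, -0.3693).
e_1·w_3 = 0.1543·4 + 0.6172·4 + 0.6172·2 + 0.4629·0 = 4.3205; e_2·w_3 = (-0.8616)·4 + 0.2462·4 + 0.2462·2 + (-0.3693)·0 = -1.9695.
u_3 = w_3 − 4.3205·e_1 + 1.9695·e_2 = (1.6364, 1.8182, -0.1818, -2.7273).
‖u_3‖ = 3.6680, so e_3 = (0.4461, 0.4957, -0.0496, -0.7435).

Q = [[0.1543, -0.8616, 0.4461], [0.6172, 0.2462, 0.4957], [0.6172, 0.2462, -0.0496], [0.4629, -0.3693, -0.7435]], R = [[6.4807, -4.3205, 4.3205], [0.0000, 2.7080, -1.9695], [0.0000, 0.0000, 3.6680]]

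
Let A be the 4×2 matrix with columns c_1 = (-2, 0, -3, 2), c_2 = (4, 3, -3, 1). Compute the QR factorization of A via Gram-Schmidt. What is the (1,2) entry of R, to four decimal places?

c_1 = (-2, 0, -3, 2); ‖c_1‖ = 4.1231, so e_1 = (-0.4851, 0.0000, -0.7276, 0.4851).
r_{12} = e_1·c_2 = 0.7276.

r_{12} = 0.7276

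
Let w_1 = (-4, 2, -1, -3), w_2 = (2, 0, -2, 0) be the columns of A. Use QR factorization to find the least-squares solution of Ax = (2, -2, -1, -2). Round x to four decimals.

w_1 = (-4, 2, -1, -3); ‖w_1‖ = 5.4772, so e_1 = (-0.7303, 0.3651, -0.1826, -0.5477).
e_1·w_2 = (-0.7303)·2 + 0.3651·0 + (-0.1826)·(-2) + (-0.5477)·0 = -1.0954.
u_2 = w_2 + 1.0954·e_1 = (1.2000, 0.4000, -2.2000, -0.6000).
‖u_2‖ = 2.6077, so e_2 = (0.4602, 0.1534, -0.8437, -0.2301).
Qᵀb = (-0.9129, 1.9174).
Back-substitute: x_2 = 1.9174/2.6077 = 0.7353.
x_1 = (-0.9129 + 1.0954·0.7353)/5.4772 = -0.0196.

x = (-0.0196, 0.7353)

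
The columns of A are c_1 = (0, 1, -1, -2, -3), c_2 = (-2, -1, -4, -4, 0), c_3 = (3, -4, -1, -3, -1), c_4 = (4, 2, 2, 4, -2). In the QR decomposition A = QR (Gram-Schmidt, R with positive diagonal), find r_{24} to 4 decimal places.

c_1 = (0, 1, -1, -2, -3); ‖c_1‖ = 3.8730, so e_1 = (0.0000, 0.2582, -0.2582, -0.5164, -0.7746).
e_1·c_2 = 0.0000·(-2) + 0.2582·(-1) + (-0.2582)·(-4) + (-0.5164)·(-4) + (-0.7746)·0 = 2.8402.
u_2 = c_2 − 2.8402·e_1 = (-2.0000, -1.7333, -3.2667, -2.5333, 2.2000).
‖u_2‖ = 5.3790, so e_2 = (-0.3718, -0.3222, -0.6073, -0.4710, 0.4090).
r_{24} = e_2·c_4 = -6.0482.

r_{24} = -6.0482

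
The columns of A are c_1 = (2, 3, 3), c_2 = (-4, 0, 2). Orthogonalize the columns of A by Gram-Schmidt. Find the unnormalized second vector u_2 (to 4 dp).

c_1 = (2, 3, 3); ‖c_1‖ = 4.6904, so e_1 = (0.4264, 0.6396, 0.6396).
e_1·c_2 = 0.4264·(-4) + 0.6396·0 + 0.6396·2 = -0.4264.
u_2 = c_2 + 0.4264·e_1 = (-3.8182, 0.2727, 2.2727).

u_2 = (-3.8182, 0.2727, 2.2727)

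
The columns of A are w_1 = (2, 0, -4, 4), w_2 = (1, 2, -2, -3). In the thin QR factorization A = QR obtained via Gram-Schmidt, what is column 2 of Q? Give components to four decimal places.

q_2 = (0.2627, 0.4729, -0.5254, -0.6568)

w_1 = (2, 0, -4, 4); ‖w_1‖ = 6.0000, so q_1 = (0.3333, 0.0000, -0.6667, 0.6667).
q_1·w_2 = 0.3333·1 + 0.0000·2 + (-0.6667)·(-2) + 0.6667·(-3) = -0.3333.
u_2 = w_2 + 0.3333·q_1 = (1.1111, 2.0000, -2.2222, -2.7778).
‖u_2‖ = 4.2295, so q_2 = (0.2627, 0.4729, -0.5254, -0.6568).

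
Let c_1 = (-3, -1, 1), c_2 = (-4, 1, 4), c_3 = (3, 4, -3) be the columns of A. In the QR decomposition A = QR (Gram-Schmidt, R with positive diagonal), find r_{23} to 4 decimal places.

c_1 = (-3, -1, 1); ‖c_1‖ = 3.3166, so q_1 = (-0.9045, -0.3015, 0.3015).
q_1·c_2 = (-0.9045)·(-4) + (-0.3015)·1 + 0.3015·4 = 4.5227.
u_2 = c_2 − 4.5227·q_1 = (0.0909, 2.3636, 2.6364).
‖u_2‖ = 3.5420, so q_2 = (0.0257, 0.6673, 0.7443).
r_{23} = q_2·c_3 = 0.5133.

r_{23} = 0.5133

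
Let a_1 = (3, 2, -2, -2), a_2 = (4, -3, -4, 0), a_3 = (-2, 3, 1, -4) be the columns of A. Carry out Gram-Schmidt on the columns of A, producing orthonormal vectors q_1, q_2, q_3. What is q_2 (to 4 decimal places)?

a_1 = (3, 2, -2, -2); ‖a_1‖ = 4.5826, so q_1 = (0.6547, 0.4364, -0.4364, -0.4364).
q_1·a_2 = 0.6547·4 + 0.4364·(-3) + (-0.4364)·(-4) + (-0.4364)·0 = 3.0551.
u_2 = a_2 − 3.0551·q_1 = (2.0000, -4.3333, -2.6667, 1.3333).
‖u_2‖ = 5.6273, so q_2 = (0.3554, -0.7701, -0.4739, 0.2369).

q_2 = (0.3554, -0.7701, -0.4739, 0.2369)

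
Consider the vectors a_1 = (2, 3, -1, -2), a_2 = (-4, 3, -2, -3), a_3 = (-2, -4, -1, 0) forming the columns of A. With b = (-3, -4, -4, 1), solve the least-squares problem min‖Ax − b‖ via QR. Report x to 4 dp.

x = (0.1862, 0.1604, 1.3864)

e_1 = a_1/‖a_1‖ = (2, 3, -1, -2)/4.2426 = (0.4714, 0.7071, -0.2357, -0.4714).
r_{12} = e_1·a_2 = 2.1213.
u_2 = a_2 − 2.1213·e_1 = (-5.0000, 1.5000, -1.5000, -2.0000).
‖u_2‖ = 5.7879, so e_2 = (-0.8639, 0.2592, -0.2592, -0.3455).
r_{13} = e_1·a_3 = -3.5355; r_{23} = e_2·a_3 = 0.9503.
u_3 = a_3 + 3.5355·e_1 − 0.9503·e_2 = (0.4876, -1.7463, -1.5871, -1.3383).
‖u_3‖ = 2.7563, so e_3 = (0.1769, -0.6336, -0.5758, -0.4856).
Qᵀb = (-3.7712, 2.2461, 3.8212).
Back-substitute: x_3 = 3.8212/2.7563 = 1.3864.
x_2 = (2.2461 − 0.9503·1.3864)/5.7879 = 0.1604.
x_1 = (-3.7712 − 2.1213·0.1604 + 3.5355·1.3864)/4.2426 = 0.1862.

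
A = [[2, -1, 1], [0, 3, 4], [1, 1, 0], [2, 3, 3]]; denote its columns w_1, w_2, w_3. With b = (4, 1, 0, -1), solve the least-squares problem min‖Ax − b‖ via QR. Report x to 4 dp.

x = (0.4000, -1.6000, 1.3000)

w_1 = (2, 0, 1, 2); ‖w_1‖ = 3.0000, so q_1 = (0.6667, 0.0000, 0.3333, 0.6667).
q_1·w_2 = 0.6667·(-1) + 0.0000·3 + 0.3333·1 + 0.6667·3 = 1.6667.
u_2 = w_2 − 1.6667·q_1 = (-2.1111, 3.0000, 0.4444, 1.8889).
‖u_2‖ = 4.1500, so q_2 = (-0.5087, 0.7229, 0.1071, 0.4552).
q_1·w_3 = 0.6667·1 + 0.0000·4 + 0.3333·0 + 0.6667·3 = 2.6667; q_2·w_3 = (-0.5087)·1 + 0.7229·4 + 0.1071·0 + 0.4552·3 = 3.7484.
u_3 = w_3 − 2.6667·q_1 − 3.7484·q_2 = (1.1290, 1.2903, -1.2903, -0.4839).
‖u_3‖ = 2.1997, so q_3 = (0.5133, 0.5866, -0.5866, -0.2200).
Qᵀb = (2.0000, -1.7671, 2.8596).
Back-substitute: x_3 = 2.8596/2.1997 = 1.3000.
x_2 = (-1.7671 − 3.7484·1.3000)/4.1500 = -1.6000.
x_1 = (2.0000 − 1.6667·(-1.6000) − 2.6667·1.3000)/3.0000 = 0.4000.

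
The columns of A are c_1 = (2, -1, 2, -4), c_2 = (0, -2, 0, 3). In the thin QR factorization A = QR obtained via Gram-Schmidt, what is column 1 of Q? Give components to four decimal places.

e_1 = c_1/‖c_1‖ = (2, -1, 2, -4)/5.0000 = (0.4000, -0.2000, 0.4000, -0.8000).

e_1 = (0.4000, -0.2000, 0.4000, -0.8000)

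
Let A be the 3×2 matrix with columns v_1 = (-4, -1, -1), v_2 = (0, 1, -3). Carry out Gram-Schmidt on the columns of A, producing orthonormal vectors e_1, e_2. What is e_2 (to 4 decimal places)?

e_2 = (0.1421, 0.3553, -0.9239)

e_1 = v_1/‖v_1‖ = (-4, -1, -1)/4.2426 = (-0.9428, -0.2357, -0.2357).
r_{12} = e_1·v_2 = 0.4714.
u_2 = v_2 − 0.4714·e_1 = (0.4444, 1.1111, -2.8889).
‖u_2‖ = 3.1269, so e_2 = (0.1421, 0.3553, -0.9239).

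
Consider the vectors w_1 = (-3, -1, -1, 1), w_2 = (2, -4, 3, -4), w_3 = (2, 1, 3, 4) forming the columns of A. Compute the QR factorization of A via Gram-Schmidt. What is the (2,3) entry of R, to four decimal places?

w_1 = (-3, -1, -1, 1); ‖w_1‖ = 3.4641, so q_1 = (-0.8660, -0.2887, -0.2887, 0.2887).
q_1·w_2 = (-0.8660)·2 + (-0.2887)·(-4) + (-0.2887)·3 + 0.2887·(-4) = -2.5981.
u_2 = w_2 + 2.5981·q_1 = (-0.2500, -4.7500, 2.2500, -3.2500).
‖u_2‖ = 6.1847, so q_2 = (-0.0404, -0.7680, 0.3638, -0.5255).
r_{23} = q_2·w_3 = -1.8594.

r_{23} = -1.8594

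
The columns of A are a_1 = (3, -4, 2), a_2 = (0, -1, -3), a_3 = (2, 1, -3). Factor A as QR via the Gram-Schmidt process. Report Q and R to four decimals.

Q = [[0.5571, 0.0659, 0.8278], [-0.7428, -0.4063, 0.5322], [0.3714, -0.9114, -0.1774]], R = [[5.3852, -0.3714, -0.7428], [0.0000, 3.1404, 2.4596], [0.0000, 0.0000, 2.7200]]

a_1 = (3, -4, 2); ‖a_1‖ = 5.3852, so q_1 = (0.5571, -0.7428, 0.3714).
q_1·a_2 = 0.5571·0 + (-0.7428)·(-1) + 0.3714·(-3) = -0.3714.
u_2 = a_2 + 0.3714·q_1 = (0.2069, -1.2759, -2.8621).
‖u_2‖ = 3.1404, so q_2 = (0.0659, -0.4063, -0.9114).
q_1·a_3 = 0.5571·2 + (-0.7428)·1 + 0.3714·(-3) = -0.7428; q_2·a_3 = 0.0659·2 + (-0.4063)·1 + (-0.9114)·(-3) = 2.4596.
u_3 = a_3 + 0.7428·q_1 − 2.4596·q_2 = (2.2517, 1.4476, -0.4825).
‖u_3‖ = 2.7200, so q_3 = (0.8278, 0.5322, -0.1774).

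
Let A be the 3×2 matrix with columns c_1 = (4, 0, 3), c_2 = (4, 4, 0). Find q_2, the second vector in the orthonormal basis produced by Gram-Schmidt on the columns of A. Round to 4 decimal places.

q_2 = (0.3087, 0.8575, -0.4116)

c_1 = (4, 0, 3); ‖c_1‖ = 5.0000, so q_1 = (0.8000, 0.0000, 0.6000).
q_1·c_2 = 0.8000·4 + 0.0000·4 + 0.6000·0 = 3.2000.
u_2 = c_2 − 3.2000·q_1 = (1.4400, 4.0000, -1.9200).
‖u_2‖ = 4.6648, so q_2 = (0.3087, 0.8575, -0.4116).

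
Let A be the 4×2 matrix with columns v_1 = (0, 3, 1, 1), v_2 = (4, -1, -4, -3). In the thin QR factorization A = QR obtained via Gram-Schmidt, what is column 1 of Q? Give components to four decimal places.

v_1 = (0, 3, 1, 1); ‖v_1‖ = 3.3166, so e_1 = (0.0000, 0.9045, 0.3015, 0.3015).

e_1 = (0.0000, 0.9045, 0.3015, 0.3015)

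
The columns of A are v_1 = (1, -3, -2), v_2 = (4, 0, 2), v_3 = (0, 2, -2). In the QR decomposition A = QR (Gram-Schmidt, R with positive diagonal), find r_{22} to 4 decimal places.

v_1 = (1, -3, -2); ‖v_1‖ = 3.7417, so e_1 = (0.2673, -0.8018, -0.5345).
e_1·v_2 = 0.2673·4 + (-0.8018)·0 + (-0.5345)·2 = 0.0000.
u_2 = v_2 + 0.0000·e_1 = (4.0000, 0.0000, 2.0000).
r_{22} = ‖u_2‖ = 4.4721.

r_{22} = 4.4721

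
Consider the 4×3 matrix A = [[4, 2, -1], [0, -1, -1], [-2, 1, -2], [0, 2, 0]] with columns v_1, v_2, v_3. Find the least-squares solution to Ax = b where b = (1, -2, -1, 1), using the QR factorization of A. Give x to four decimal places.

q_1 = v_1/‖v_1‖ = (4, 0, -2, 0)/4.4721 = (0.8944, 0.0000, -0.4472, 0.0000).
r_{12} = q_1·v_2 = 1.3416.
u_2 = v_2 − 1.3416·q_1 = (0.8000, -1.0000, 1.6000, 2.0000).
‖u_2‖ = 2.8636, so q_2 = (0.2794, -0.3492, 0.5587, 0.6984).
r_{13} = q_1·v_3 = 0.0000; r_{23} = q_2·v_3 = -1.0476.
u_3 = v_3 + 0.0000·q_1 + 1.0476·q_2 = (-0.7073, -1.3659, -1.4146, 0.7317).
‖u_3‖ = 2.2141, so q_3 = (-0.3195, -0.6169, -0.6389, 0.3305).
Qᵀb = (1.3416, 1.1175, 1.8837).
Back-substitute: x_3 = 1.8837/2.2141 = 0.8507.
x_2 = (1.1175 + 1.0476·0.8507)/2.8636 = 0.7015.
x_1 = (1.3416 − 1.3416·0.7015 + 0.0000·0.8507)/4.4721 = 0.0896.

x = (0.0896, 0.7015, 0.8507)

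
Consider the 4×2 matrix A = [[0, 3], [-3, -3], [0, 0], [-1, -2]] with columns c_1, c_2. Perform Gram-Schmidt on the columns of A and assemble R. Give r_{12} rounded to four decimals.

c_1 = (0, -3, 0, -1); ‖c_1‖ = 3.1623, so e_1 = (0.0000, -0.9487, 0.0000, -0.3162).
r_{12} = e_1·c_2 = 3.4785.

r_{12} = 3.4785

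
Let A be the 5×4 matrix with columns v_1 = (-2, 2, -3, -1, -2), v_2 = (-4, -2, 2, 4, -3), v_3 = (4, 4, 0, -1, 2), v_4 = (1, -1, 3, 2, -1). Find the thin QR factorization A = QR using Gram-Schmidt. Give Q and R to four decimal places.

Q = [[-0.4264, -0.5714, 0.2640, 0.4884], [0.4264, -0.2857, 0.8002, -0.1630], [-0.6396, 0.2857, 0.2714, 0.1848], [-0.2132, 0.5714, 0.4546, -0.2777], [-0.4264, -0.4286, -0.0983, -0.7897]], R = [[4.6904, 0.0000, -0.6396, -2.7716], [0.0000, 7.0000, -4.8571, 2.1429], [0.0000, 0.0000, 3.6054, 1.2857], [0.0000, 0.0000, 0.0000, 1.4399]]

v_1 = (-2, 2, -3, -1, -2); ‖v_1‖ = 4.6904, so q_1 = (-0.4264, 0.4264, -0.6396, -0.2132, -0.4264).
q_1·v_2 = (-0.4264)·(-4) + 0.4264·(-2) + (-0.6396)·2 + (-0.2132)·4 + (-0.4264)·(-3) = 0.0000.
u_2 = v_2 + 0.0000·q_1 = (-4.0000, -2.0000, 2.0000, 4.0000, -3.0000).
‖u_2‖ = 7.0000, so q_2 = (-0.5714, -0.2857, 0.2857, 0.5714, -0.4286).
q_1·v_3 = (-0.4264)·4 + 0.4264·4 + (-0.6396)·0 + (-0.2132)·(-1) + (-0.4264)·2 = -0.6396; q_2·v_3 = (-0.5714)·4 + (-0.2857)·4 + 0.2857·0 + 0.5714·(-1) + (-0.4286)·2 = -4.8571.
u_3 = v_3 + 0.6396·q_1 + 4.8571·q_2 = (0.9518, 2.8850, 0.9787, 1.6391, -0.3544).
‖u_3‖ = 3.6054, so q_3 = (0.2640, 0.8002, 0.2714, 0.4546, -0.0983).
q_1·v_4 = (-0.4264)·1 + 0.4264·(-1) + (-0.6396)·3 + (-0.2132)·2 + (-0.4264)·(-1) = -2.7716; q_2·v_4 = (-0.5714)·1 + (-0.2857)·(-1) + 0.2857·3 + 0.5714·2 + (-0.4286)·(-1) = 2.1429; q_3·v_4 = 0.2640·1 + 0.8002·(-1) + 0.2714·3 + 0.4546·2 + (-0.0983)·(-1) = 1.2857.
u_4 = v_4 + 2.7716·q_1 − 2.1429·q_2 − 1.2857·q_3 = (0.7033, -0.2347, 0.2660, -0.3999, -1.1371).
‖u_4‖ = 1.4399, so q_4 = (0.4884, -0.1630, 0.1848, -0.2777, -0.7897).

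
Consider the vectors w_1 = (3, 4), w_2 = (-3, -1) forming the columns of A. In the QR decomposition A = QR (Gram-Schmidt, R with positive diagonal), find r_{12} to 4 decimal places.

r_{12} = -2.6000

w_1 = (3, 4); ‖w_1‖ = 5.0000, so q_1 = (0.6000, 0.8000).
r_{12} = q_1·w_2 = -2.6000.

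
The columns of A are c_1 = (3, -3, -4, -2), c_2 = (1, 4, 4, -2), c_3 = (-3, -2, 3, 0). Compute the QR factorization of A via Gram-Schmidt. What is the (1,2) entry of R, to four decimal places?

q_1 = c_1/‖c_1‖ = (3, -3, -4, -2)/6.1644 = (0.4867, -0.4867, -0.6489, -0.3244).
r_{12} = q_1·c_2 = -3.4066.

r_{12} = -3.4066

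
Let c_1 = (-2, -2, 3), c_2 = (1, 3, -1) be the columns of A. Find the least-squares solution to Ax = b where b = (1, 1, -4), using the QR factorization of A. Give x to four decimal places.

c_1 = (-2, -2, 3); ‖c_1‖ = 4.1231, so q_1 = (-0.4851, -0.4851, 0.7276).
q_1·c_2 = (-0.4851)·1 + (-0.4851)·3 + 0.7276·(-1) = -2.6679.
u_2 = c_2 + 2.6679·q_1 = (-0.2941, 1.7059, 0.9412).
‖u_2‖ = 1.9704, so q_2 = (-0.1493, 0.8658, 0.4777).
Qᵀb = (-3.8806, -1.1942).
Back-substitute: x_2 = -1.1942/1.9704 = -0.6061.
x_1 = (-3.8806 + 2.6679·(-0.6061))/4.1231 = -1.3333.

x = (-1.3333, -0.6061)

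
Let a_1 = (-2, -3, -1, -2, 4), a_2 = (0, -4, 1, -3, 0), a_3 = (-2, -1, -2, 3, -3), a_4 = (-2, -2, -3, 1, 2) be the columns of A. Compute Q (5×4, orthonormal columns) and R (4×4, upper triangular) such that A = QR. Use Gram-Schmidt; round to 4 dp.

a_1 = (-2, -3, -1, -2, 4); ‖a_1‖ = 5.8310, so q_1 = (-0.3430, -0.5145, -0.1715, -0.3430, 0.6860).
q_1·a_2 = (-0.3430)·0 + (-0.5145)·(-4) + (-0.1715)·1 + (-0.3430)·(-3) + 0.6860·0 = 2.9155.
u_2 = a_2 − 2.9155·q_1 = (1.0000, -2.5000, 1.5000, -2.0000, -2.0000).
‖u_2‖ = 4.1833, so q_2 = (0.2390, -0.5976, 0.3586, -0.4781, -0.4781).
q_1·a_3 = (-0.3430)·(-2) + (-0.5145)·(-1) + (-0.1715)·(-2) + (-0.3430)·3 + 0.6860·(-3) = -1.5435; q_2·a_3 = 0.2390·(-2) + (-0.5976)·(-1) + 0.3586·(-2) + (-0.4781)·3 + (-0.4781)·(-3) = -0.5976.
u_3 = a_3 + 1.5435·q_1 + 0.5976·q_2 = (-2.3866, -2.1513, -2.0504, 2.1849, -2.2269).
‖u_3‖ = 4.9255, so q_3 = (-0.4845, -0.4368, -0.4163, 0.4436, -0.4521).
q_1·a_4 = (-0.3430)·(-2) + (-0.5145)·(-2) + (-0.1715)·(-3) + (-0.3430)·1 + 0.6860·2 = 3.2585; q_2·a_4 = 0.2390·(-2) + (-0.5976)·(-2) + 0.3586·(-3) + (-0.4781)·1 + (-0.4781)·2 = -1.7928; q_3·a_4 = (-0.4845)·(-2) + (-0.4368)·(-2) + (-0.4163)·(-3) + 0.4436·1 + (-0.4521)·2 = 2.6308.
u_4 = a_4 − 3.2585·q_1 + 1.7928·q_2 − 2.6308·q_3 = (0.8209, -0.2459, -0.7032, 0.0935, 0.0970).
‖u_4‖ = 1.1167, so q_4 = (0.7351, -0.2202, -0.6297, 0.0838, 0.0869).

Q = [[-0.3430, 0.2390, -0.4845, 0.7351], [-0.5145, -0.5976, -0.4368, -0.2202], [-0.1715, 0.3586, -0.4163, -0.6297], [-0.3430, -0.4781, 0.4436, 0.0838], [0.6860, -0.4781, -0.4521, 0.0869]], R = [[5.8310, 2.9155, -1.5435, 3.2585], [0.0000, 4.1833, -0.5976, -1.7928], [0.0000, 0.0000, 4.9255, 2.6308], [0.0000, 0.0000, 0.0000, 1.1167]]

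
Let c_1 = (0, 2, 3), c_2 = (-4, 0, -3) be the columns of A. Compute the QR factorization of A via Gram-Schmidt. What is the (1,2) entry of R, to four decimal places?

c_1 = (0, 2, 3); ‖c_1‖ = 3.6056, so q_1 = (0.0000, 0.5547, 0.8321).
r_{12} = q_1·c_2 = -2.4962.

r_{12} = -2.4962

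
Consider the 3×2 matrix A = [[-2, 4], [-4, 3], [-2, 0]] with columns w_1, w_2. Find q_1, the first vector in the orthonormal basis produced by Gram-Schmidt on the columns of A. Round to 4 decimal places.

q_1 = w_1/‖w_1‖ = (-2, -4, -2)/4.8990 = (-0.4082, -0.8165, -0.4082).

q_1 = (-0.4082, -0.8165, -0.4082)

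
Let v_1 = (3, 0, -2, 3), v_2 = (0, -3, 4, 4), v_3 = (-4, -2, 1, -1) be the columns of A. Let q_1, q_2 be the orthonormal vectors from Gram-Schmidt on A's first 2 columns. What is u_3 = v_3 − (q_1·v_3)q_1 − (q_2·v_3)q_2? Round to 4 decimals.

q_1 = v_1/‖v_1‖ = (3, 0, -2, 3)/4.6904 = (0.6396, 0.0000, -0.4264, 0.6396).
r_{12} = q_1·v_2 = 0.8528.
u_2 = v_2 − 0.8528·q_1 = (-0.5455, -3.0000, 4.3636, 3.4545).
‖u_2‖ = 6.3461, so q_2 = (-0.0860, -0.4727, 0.6876, 0.5444).
r_{13} = q_1·v_3 = -3.6244; r_{23} = q_2·v_3 = 1.4325.
u_3 = v_3 + 3.6244·q_1 − 1.4325·q_2 = (-1.5587, -1.3228, -1.5305, 0.5384).

u_3 = (-1.5587, -1.3228, -1.5305, 0.5384)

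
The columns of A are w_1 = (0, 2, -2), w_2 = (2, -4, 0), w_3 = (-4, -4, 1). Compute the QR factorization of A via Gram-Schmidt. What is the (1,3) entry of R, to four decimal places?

r_{13} = -3.5355

q_1 = w_1/‖w_1‖ = (0, 2, -2)/2.8284 = (0.0000, 0.7071, -0.7071).
r_{13} = q_1·w_3 = -3.5355.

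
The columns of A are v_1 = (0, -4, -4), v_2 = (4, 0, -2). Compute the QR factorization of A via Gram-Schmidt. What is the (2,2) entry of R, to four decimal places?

r_{22} = 4.2426

q_1 = v_1/‖v_1‖ = (0, -4, -4)/5.6569 = (0.0000, -0.7071, -0.7071).
r_{12} = q_1·v_2 = 1.4142.
u_2 = v_2 − 1.4142·q_1 = (4.0000, 1.0000, -1.0000).
r_{22} = ‖u_2‖ = 4.2426.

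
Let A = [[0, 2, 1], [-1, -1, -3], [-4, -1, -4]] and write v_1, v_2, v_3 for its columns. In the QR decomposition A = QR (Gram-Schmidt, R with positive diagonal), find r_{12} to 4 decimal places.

q_1 = v_1/‖v_1‖ = (0, -1, -4)/4.1231 = (0.0000, -0.2425, -0.9701).
r_{12} = q_1·v_2 = 1.2127.

r_{12} = 1.2127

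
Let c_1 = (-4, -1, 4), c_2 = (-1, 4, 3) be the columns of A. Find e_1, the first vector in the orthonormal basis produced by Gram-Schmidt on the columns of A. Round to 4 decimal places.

e_1 = c_1/‖c_1‖ = (-4, -1, 4)/5.7446 = (-0.6963, -0.1741, 0.6963).

e_1 = (-0.6963, -0.1741, 0.6963)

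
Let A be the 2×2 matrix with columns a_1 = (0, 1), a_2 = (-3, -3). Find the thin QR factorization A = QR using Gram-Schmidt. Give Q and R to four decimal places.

Q = [[0.0000, -1.0000], [1.0000, 0.0000]], R = [[1.0000, -3.0000], [0.0000, 3.0000]]

a_1 = (0, 1); ‖a_1‖ = 1.0000, so q_1 = (0.0000, 1.0000).
q_1·a_2 = 0.0000·(-3) + 1.0000·(-3) = -3.0000.
u_2 = a_2 + 3.0000·q_1 = (-3.0000, 0.0000).
‖u_2‖ = 3.0000, so q_2 = (-1.0000, 0.0000).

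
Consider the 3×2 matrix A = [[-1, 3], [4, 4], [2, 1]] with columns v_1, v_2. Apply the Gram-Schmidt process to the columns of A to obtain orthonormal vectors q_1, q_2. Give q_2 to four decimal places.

q_2 = (0.9500, 0.2923, -0.1096)

q_1 = v_1/‖v_1‖ = (-1, 4, 2)/4.5826 = (-0.2182, 0.8729, 0.4364).
r_{12} = q_1·v_2 = 3.2733.
u_2 = v_2 − 3.2733·q_1 = (3.7143, 1.1429, -0.4286).
‖u_2‖ = 3.9097, so q_2 = (0.9500, 0.2923, -0.1096).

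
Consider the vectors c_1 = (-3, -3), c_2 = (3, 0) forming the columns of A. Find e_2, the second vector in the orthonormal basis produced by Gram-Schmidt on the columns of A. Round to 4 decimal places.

e_2 = (0.7071, -0.7071)

c_1 = (-3, -3); ‖c_1‖ = 4.2426, so e_1 = (-0.7071, -0.7071).
e_1·c_2 = (-0.7071)·3 + (-0.7071)·0 = -2.1213.
u_2 = c_2 + 2.1213·e_1 = (1.5000, -1.5000).
‖u_2‖ = 2.1213, so e_2 = (0.7071, -0.7071).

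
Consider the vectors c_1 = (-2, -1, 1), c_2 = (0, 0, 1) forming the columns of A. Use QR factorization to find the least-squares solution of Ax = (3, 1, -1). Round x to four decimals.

x = (-1.4000, 0.4000)

c_1 = (-2, -1, 1); ‖c_1‖ = 2.4495, so q_1 = (-0.8165, -0.4082, 0.4082).
q_1·c_2 = (-0.8165)·0 + (-0.4082)·0 + 0.4082·1 = 0.4082.
u_2 = c_2 − 0.4082·q_1 = (0.3333, 0.1667, 0.8333).
‖u_2‖ = 0.9129, so q_2 = (0.3651, 0.1826, 0.9129).
Qᵀb = (-3.2660, 0.3651).
Back-substitute: x_2 = 0.3651/0.9129 = 0.4000.
x_1 = (-3.2660 − 0.4082·0.4000)/2.4495 = -1.4000.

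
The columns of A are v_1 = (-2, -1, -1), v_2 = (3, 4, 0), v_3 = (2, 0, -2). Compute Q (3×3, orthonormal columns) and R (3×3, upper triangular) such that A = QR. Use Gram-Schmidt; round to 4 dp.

Q = [[-0.8165, -0.1155, 0.5657], [-0.4082, 0.8083, -0.4243], [-0.4082, -0.5774, -0.7071]], R = [[2.4495, -4.0825, -0.8165], [0.0000, 2.8868, 0.9238], [0.0000, 0.0000, 2.5456]]

q_1 = v_1/‖v_1‖ = (-2, -1, -1)/2.4495 = (-0.8165, -0.4082, -0.4082).
r_{12} = q_1·v_2 = -4.0825.
u_2 = v_2 + 4.0825·q_1 = (-0.3333, 2.3333, -1.6667).
‖u_2‖ = 2.8868, so q_2 = (-0.1155, 0.8083, -0.5774).
r_{13} = q_1·v_3 = -0.8165; r_{23} = q_2·v_3 = 0.9238.
u_3 = v_3 + 0.8165·q_1 − 0.9238·q_2 = (1.4400, -1.0800, -1.8000).
‖u_3‖ = 2.5456, so q_3 = (0.5657, -0.4243, -0.7071).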